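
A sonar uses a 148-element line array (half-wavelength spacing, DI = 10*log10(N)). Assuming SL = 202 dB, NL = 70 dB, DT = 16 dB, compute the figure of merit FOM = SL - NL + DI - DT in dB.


137.7 dB


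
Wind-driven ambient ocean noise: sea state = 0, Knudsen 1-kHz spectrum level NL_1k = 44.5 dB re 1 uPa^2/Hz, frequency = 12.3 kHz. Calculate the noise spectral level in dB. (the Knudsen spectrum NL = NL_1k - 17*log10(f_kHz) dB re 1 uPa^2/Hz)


25.97 dB


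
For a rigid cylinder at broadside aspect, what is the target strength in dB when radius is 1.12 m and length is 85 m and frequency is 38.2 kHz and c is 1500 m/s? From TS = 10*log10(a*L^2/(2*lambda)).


lambda = 1500/38200 = 0.03927 m
TS = 10*log10(1.12*85^2/(2*0.03927)) = 50.13

50.13 dB


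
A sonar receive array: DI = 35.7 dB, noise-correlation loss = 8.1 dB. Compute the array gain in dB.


AG = DI - L_corr = 35.7 - 8.1 = 27.6

27.6 dB


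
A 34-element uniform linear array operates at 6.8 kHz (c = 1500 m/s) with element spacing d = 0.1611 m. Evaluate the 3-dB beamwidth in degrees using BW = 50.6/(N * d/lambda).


Step 1: lambda = 1500/6800 = 0.22059 m
Step 2: d/lambda = 0.1611/0.22059 = 0.7303
Step 3: BW = 50.6/(N * d/lambda) = 50.6/(34 * 0.7303) = 2.04

2.04 deg


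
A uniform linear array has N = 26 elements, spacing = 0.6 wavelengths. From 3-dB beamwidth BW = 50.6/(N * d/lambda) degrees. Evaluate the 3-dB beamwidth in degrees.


BW = 50.6 / (26 * 0.6) = 50.6 / 15.6 = 3.24

3.24 deg


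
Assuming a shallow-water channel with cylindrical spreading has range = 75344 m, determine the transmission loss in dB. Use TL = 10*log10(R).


TL = 10*log10(75344) = 48.77

48.77 dB


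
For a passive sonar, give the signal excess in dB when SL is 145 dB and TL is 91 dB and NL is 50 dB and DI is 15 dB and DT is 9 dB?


SE = SL - TL - NL + DI - DT = 145 - 91 - 50 + 15 - 9 = 10

10 dB


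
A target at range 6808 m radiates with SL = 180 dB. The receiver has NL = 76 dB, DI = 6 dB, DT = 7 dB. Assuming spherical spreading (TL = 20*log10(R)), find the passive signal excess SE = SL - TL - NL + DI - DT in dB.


Step 1: TL = 20*log10(6808) = 76.66 dB
Step 2: SE = 180 - 76.66 - 76 + 6 - 7 = 26.34

26.34 dB


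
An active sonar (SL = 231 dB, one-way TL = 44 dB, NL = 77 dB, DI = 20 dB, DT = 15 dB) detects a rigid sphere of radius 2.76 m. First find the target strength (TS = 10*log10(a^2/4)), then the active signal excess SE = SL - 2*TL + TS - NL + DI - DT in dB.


Step 1: TS = 10*log10(2.76^2/4) = 2.8 dB
Step 2: SE = SL - 2*TL + TS - NL + DI - DT = 231 - 2*44 + (2.8) - 77 + 20 - 15 = 73.8

73.8 dB


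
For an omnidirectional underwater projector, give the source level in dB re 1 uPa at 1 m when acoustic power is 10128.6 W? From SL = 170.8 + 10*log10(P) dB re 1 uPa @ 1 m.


SL = 170.8 + 10*log10(10128.6) = 170.8 + 40.06 = 210.86

210.86 dB


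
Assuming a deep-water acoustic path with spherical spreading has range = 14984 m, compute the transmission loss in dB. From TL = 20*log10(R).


TL = 20*log10(14984) = 83.51

83.51 dB


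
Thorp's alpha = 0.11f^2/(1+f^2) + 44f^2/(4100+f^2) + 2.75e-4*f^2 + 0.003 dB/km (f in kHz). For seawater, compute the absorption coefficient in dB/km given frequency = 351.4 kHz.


76.657 dB/km


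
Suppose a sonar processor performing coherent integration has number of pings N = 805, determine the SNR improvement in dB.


Gain = 10*log10(805) = 29.06

29.06 dB


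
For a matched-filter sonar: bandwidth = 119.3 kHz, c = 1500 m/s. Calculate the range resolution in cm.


0.63 cm


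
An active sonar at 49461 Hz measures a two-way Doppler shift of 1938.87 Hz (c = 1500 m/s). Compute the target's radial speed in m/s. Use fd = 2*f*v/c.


From fd = 2*f*v/c, v = c*fd/(2*f) = 1500 * 1938.87 / (2*49461) = 29.4

29.4 m/s


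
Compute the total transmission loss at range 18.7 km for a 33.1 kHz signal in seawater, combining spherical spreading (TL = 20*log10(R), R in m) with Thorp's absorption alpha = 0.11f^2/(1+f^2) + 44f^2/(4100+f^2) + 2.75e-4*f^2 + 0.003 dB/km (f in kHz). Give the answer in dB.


Step 1 (Thorp): alpha = 0.11*1095.61/(1+1095.61) + 44*1095.61/(4100+1095.61) + 2.75e-4*1095.61 + 0.003 = 9.6926 dB/km
Step 2: TL_spread = 20*log10(18700) = 85.44 dB
Step 3: TL_abs = alpha*R = 9.6926 * 18.7 = 181.25 dB
Step 4: TL_total = 85.44 + 181.25 = 266.69

266.69 dB


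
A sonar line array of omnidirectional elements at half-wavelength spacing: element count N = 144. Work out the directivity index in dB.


DI = 10*log10(144) = 21.58

21.58 dB


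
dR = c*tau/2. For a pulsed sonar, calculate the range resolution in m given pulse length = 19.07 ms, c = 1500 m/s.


14.3025 m


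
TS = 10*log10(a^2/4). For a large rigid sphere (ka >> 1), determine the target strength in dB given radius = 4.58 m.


TS = 10*log10(4.58^2 / 4) = 10*log10(5.2441) = 7.2

7.2 dB


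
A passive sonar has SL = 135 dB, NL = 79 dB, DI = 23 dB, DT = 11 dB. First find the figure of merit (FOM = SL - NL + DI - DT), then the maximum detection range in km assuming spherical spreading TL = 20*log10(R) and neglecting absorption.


Step 1: FOM = SL - NL + DI - DT = 135 - 79 + 23 - 11 = 68 dB
Step 2: at max range FOM = TL = 20*log10(R), so R = 10^(68/20) = 2511.89 m = 2.51 km

2.51 km


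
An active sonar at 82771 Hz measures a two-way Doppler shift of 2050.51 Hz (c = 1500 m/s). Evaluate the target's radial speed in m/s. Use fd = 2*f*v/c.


From fd = 2*f*v/c, v = c*fd/(2*f) = 1500 * 2050.51 / (2*82771) = 18.58

18.58 m/s


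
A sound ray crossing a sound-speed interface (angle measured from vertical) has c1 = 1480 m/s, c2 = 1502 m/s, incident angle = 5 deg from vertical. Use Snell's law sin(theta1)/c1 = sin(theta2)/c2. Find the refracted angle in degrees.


5.07 deg


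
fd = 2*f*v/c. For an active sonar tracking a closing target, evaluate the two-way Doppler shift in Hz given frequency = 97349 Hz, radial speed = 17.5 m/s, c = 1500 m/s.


fd = 2*f*v/c = 2 * 97349 * 17.5 / 1500 = 2271.48

2271.48 Hz


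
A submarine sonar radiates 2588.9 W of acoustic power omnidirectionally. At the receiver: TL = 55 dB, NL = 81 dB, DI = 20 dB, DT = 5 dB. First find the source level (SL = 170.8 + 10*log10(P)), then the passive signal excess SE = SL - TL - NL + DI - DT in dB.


Step 1: SL = 170.8 + 10*log10(2588.9) = 204.93 dB
Step 2: SE = SL - TL - NL + DI - DT = 204.93 - 55 - 81 + 20 - 5 = 83.93

83.93 dB


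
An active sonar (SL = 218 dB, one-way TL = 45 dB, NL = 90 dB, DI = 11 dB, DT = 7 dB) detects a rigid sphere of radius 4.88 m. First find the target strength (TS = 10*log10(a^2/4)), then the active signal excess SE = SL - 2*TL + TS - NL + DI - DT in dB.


Step 1: TS = 10*log10(4.88^2/4) = 7.75 dB
Step 2: SE = SL - 2*TL + TS - NL + DI - DT = 218 - 2*45 + (7.75) - 90 + 11 - 7 = 49.75

49.75 dB


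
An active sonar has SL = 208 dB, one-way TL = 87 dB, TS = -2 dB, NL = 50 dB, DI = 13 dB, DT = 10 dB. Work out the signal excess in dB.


SE = SL - 2*TL + TS - NL + DI - DT = 208 - 2*87 + (-2) - 50 + 13 - 10 = -15

-15 dB


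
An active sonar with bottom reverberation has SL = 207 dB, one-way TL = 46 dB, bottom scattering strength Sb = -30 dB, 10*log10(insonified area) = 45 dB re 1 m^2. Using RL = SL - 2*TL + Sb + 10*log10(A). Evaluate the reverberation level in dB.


RL = SL - 2*TL + Sb + 10*log10(A) = 207 - 2*46 + (-30) + 45 = 130

130 dB


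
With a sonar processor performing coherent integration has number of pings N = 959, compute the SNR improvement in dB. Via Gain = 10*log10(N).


29.82 dB


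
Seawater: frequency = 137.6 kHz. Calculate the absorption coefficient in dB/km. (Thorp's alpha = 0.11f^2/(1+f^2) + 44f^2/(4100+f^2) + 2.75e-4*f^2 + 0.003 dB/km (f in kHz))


f^2 = 18933.76
alpha = 0.11*18933.76/(1+18933.76) + 44*18933.76/(4100+18933.76) + 2.75e-4*18933.76 + 0.003 = 41.488

41.488 dB/km


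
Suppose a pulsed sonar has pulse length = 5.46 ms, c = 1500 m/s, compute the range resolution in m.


dR = c*tau/2 = 1500 * 5.46e-3 / 2 = 4.095

4.095 m


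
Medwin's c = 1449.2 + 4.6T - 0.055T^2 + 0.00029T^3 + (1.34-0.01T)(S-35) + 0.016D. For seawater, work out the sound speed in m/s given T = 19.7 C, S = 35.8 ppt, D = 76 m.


c = 1449.2 + 4.6*19.7 - 0.055*19.7^2 + 0.00029*19.7^3 + (1.34 - 0.01*19.7)*(35.8 - 35) + 0.016*76 = 1522.82

1522.82 m/s


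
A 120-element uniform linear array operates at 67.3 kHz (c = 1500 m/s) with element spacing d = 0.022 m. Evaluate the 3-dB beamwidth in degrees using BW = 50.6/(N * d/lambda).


Step 1: lambda = 1500/67300 = 0.02229 m
Step 2: d/lambda = 0.022/0.02229 = 0.987
Step 3: BW = 50.6/(N * d/lambda) = 50.6/(120 * 0.987) = 0.43

0.43 deg


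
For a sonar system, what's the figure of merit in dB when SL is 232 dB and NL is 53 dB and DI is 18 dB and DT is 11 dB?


186 dB


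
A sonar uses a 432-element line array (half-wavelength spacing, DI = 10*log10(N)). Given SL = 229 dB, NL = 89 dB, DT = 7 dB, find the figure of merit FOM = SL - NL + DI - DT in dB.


Step 1: DI = 10*log10(432) = 26.35 dB
Step 2: FOM = SL - NL + DI - DT = 229 - 89 + 26.35 - 7 = 159.35

159.35 dB


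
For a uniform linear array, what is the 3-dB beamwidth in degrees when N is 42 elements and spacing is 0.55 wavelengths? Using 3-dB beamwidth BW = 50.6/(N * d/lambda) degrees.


2.19 deg


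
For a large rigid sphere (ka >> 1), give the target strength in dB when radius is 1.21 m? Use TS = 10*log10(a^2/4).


TS = 10*log10(1.21^2 / 4) = 10*log10(0.366025) = -4.36

-4.36 dB


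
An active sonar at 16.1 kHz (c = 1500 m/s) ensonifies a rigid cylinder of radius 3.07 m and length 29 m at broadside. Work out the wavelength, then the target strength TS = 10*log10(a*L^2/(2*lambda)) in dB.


Step 1: lambda = c/f = 1500/16100 = 0.09317 m
Step 2: TS = 10*log10(a*L^2/(2*lambda)) = 10*log10(3.07*29^2/(2*0.09317)) = 41.42

41.42 dB


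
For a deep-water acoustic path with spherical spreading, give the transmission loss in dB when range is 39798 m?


TL = 20*log10(39798) = 92.0

92.0 dB


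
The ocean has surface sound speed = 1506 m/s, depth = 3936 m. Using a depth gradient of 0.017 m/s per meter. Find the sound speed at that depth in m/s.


c = 1506 + 0.017 * 3936 = 1572.912

1572.912 m/s


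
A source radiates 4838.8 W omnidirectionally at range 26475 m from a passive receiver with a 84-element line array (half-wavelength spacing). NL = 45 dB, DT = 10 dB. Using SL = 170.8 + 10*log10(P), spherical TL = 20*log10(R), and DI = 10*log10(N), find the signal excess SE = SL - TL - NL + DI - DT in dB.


Step 1: SL = 170.8 + 10*log10(4838.8) = 207.65 dB
Step 2: TL = 20*log10(26475) = 88.46 dB
Step 3: DI = 10*log10(84) = 19.24 dB
Step 4: SE = SL - TL - NL + DI - DT = 207.65 - 88.46 - 45 + 19.24 - 10 = 83.43

83.43 dB


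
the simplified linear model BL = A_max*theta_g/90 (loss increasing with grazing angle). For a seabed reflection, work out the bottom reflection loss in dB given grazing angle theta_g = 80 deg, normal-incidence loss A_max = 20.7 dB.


18.4 dB


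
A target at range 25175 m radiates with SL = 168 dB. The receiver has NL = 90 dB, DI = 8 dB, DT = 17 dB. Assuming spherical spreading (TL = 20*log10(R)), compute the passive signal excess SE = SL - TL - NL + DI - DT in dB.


Step 1: TL = 20*log10(25175) = 88.02 dB
Step 2: SE = 168 - 88.02 - 90 + 8 - 17 = -19.02

-19.02 dB


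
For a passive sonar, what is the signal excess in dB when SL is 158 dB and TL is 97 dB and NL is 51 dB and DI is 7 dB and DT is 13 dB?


SE = SL - TL - NL + DI - DT = 158 - 97 - 51 + 7 - 13 = 4

4 dB


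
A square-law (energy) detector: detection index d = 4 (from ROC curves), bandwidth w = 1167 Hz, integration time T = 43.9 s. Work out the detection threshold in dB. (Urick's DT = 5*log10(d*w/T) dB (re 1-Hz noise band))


DT = 5*log10(d*w/T) = 5*log10(4 * 1167 / 43.9) = 5*log10(106.33) = 10.13

10.13 dB


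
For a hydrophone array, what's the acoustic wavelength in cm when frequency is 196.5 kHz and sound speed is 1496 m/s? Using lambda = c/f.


lambda = c/f = 1496 / 196500 = 0.0076 m = 0.76 cm

0.76 cm


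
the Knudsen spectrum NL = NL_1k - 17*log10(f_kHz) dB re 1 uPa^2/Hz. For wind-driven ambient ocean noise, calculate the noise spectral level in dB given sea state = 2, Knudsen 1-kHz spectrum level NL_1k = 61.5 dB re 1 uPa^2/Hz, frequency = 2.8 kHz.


53.9 dB


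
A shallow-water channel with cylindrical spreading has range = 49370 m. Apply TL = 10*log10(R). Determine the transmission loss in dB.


TL = 10*log10(49370) = 46.93

46.93 dB


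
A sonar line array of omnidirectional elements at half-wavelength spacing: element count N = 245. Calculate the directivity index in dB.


23.89 dB


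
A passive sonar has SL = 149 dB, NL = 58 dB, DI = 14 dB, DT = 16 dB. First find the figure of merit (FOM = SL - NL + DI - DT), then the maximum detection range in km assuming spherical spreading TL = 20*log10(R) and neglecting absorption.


Step 1: FOM = SL - NL + DI - DT = 149 - 58 + 14 - 16 = 89 dB
Step 2: at max range FOM = TL = 20*log10(R), so R = 10^(89/20) = 28183.83 m = 28.18 km

28.18 km


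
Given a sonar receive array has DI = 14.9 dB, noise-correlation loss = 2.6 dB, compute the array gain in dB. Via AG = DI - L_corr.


AG = DI - L_corr = 14.9 - 2.6 = 12.3

12.3 dB


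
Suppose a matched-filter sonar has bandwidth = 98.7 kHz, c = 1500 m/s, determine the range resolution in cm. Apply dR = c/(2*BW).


dR = c/(2*BW) = 1500 / (2 * 98.7e3) = 0.0076 m = 0.76 cm

0.76 cm


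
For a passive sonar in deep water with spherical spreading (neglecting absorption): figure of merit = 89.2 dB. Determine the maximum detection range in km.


28.84 km


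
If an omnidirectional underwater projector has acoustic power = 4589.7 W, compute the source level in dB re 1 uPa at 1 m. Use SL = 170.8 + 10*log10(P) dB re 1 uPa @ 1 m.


207.42 dB


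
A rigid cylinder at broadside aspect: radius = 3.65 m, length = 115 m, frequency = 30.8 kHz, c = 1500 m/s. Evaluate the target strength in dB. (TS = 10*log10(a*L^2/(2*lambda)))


lambda = 1500/30800 = 0.0487 m
TS = 10*log10(3.65*115^2/(2*0.0487)) = 56.95

56.95 dB


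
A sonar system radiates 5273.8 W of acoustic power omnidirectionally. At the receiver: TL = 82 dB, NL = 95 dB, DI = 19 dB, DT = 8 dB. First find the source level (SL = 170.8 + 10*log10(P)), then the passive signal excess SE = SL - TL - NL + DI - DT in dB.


Step 1: SL = 170.8 + 10*log10(5273.8) = 208.02 dB
Step 2: SE = SL - TL - NL + DI - DT = 208.02 - 82 - 95 + 19 - 8 = 42.02

42.02 dB


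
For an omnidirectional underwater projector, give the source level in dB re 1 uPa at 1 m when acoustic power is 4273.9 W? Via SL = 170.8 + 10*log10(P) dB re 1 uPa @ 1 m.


207.11 dB


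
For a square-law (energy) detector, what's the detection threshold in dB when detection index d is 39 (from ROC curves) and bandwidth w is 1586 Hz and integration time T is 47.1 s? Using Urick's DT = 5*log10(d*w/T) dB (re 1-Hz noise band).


15.59 dB


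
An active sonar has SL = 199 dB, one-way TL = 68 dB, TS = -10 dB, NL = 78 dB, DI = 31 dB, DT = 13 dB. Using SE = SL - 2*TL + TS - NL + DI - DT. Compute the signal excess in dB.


SE = SL - 2*TL + TS - NL + DI - DT = 199 - 2*68 + (-10) - 78 + 31 - 13 = -7

-7 dB


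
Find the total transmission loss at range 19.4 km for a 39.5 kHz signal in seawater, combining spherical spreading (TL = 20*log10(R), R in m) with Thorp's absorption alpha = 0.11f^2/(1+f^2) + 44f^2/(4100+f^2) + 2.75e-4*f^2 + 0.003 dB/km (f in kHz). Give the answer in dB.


Step 1 (Thorp): alpha = 0.11*1560.25/(1+1560.25) + 44*1560.25/(4100+1560.25) + 2.75e-4*1560.25 + 0.003 = 12.6706 dB/km
Step 2: TL_spread = 20*log10(19400) = 85.76 dB
Step 3: TL_abs = alpha*R = 12.6706 * 19.4 = 245.81 dB
Step 4: TL_total = 85.76 + 245.81 = 331.57

331.57 dB


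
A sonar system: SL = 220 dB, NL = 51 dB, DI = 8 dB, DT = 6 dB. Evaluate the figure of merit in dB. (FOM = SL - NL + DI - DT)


FOM = SL - NL + DI - DT = 220 - 51 + 8 - 6 = 171

171 dB


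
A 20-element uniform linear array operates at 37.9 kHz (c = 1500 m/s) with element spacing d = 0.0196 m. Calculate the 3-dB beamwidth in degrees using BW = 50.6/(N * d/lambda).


Step 1: lambda = 1500/37900 = 0.03958 m
Step 2: d/lambda = 0.0196/0.03958 = 0.4952
Step 3: BW = 50.6/(N * d/lambda) = 50.6/(20 * 0.4952) = 5.11

5.11 deg


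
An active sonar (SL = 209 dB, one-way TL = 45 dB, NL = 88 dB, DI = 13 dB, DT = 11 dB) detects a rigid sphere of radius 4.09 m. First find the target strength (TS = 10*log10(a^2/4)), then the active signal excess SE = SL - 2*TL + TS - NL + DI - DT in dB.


Step 1: TS = 10*log10(4.09^2/4) = 6.21 dB
Step 2: SE = SL - 2*TL + TS - NL + DI - DT = 209 - 2*45 + (6.21) - 88 + 13 - 11 = 39.21

39.21 dB


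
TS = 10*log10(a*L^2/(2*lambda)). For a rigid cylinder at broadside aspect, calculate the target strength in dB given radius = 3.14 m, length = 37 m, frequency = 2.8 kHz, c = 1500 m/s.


lambda = 1500/2800 = 0.53571 m
TS = 10*log10(3.14*37^2/(2*0.53571)) = 36.03

36.03 dB


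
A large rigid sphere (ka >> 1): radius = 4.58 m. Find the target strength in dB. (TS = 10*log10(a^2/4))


7.2 dB


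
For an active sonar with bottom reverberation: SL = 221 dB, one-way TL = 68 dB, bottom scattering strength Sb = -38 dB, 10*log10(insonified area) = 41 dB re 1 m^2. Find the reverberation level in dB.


88 dB


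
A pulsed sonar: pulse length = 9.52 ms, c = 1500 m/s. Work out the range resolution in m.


dR = c*tau/2 = 1500 * 9.52e-3 / 2 = 7.14

7.14 m


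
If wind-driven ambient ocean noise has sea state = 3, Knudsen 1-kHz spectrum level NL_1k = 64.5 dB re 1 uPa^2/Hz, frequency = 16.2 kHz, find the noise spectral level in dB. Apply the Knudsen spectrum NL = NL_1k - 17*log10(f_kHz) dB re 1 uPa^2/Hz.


NL = NL_1k - 17*log10(f_kHz) = 64.5 - 17*log10(16.2) = 64.5 - (20.56) = 43.94

43.94 dB


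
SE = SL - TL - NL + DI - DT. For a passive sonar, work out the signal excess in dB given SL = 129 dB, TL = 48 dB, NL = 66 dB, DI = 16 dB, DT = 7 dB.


24 dB


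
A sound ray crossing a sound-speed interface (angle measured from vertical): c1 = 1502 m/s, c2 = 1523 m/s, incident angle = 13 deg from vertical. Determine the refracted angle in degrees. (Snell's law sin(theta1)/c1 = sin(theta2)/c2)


sin(theta2) = (c2/c1)*sin(theta1) = (1523/1502)*sin(13 deg) = 0.2281
theta2 = arcsin(0.2281) = 13.19

13.19 deg


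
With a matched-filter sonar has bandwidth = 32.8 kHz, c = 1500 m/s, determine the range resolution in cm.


dR = c/(2*BW) = 1500 / (2 * 32.8e3) = 0.0229 m = 2.29 cm

2.29 cm


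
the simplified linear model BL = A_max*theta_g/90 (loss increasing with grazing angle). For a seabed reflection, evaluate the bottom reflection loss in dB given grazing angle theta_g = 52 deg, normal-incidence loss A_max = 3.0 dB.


BL = A_max * theta_g / 90 = 3.0 * 52 / 90 = 1.73

1.73 dB


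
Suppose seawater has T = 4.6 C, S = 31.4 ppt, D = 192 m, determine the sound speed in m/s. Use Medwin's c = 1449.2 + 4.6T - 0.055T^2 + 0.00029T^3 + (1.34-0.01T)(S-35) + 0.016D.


c = 1449.2 + 4.6*4.6 - 0.055*4.6^2 + 0.00029*4.6^3 + (1.34 - 0.01*4.6)*(31.4 - 35) + 0.016*192 = 1467.64

1467.64 m/s


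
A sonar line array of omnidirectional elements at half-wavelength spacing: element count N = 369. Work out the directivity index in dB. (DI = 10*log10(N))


DI = 10*log10(369) = 25.67

25.67 dB


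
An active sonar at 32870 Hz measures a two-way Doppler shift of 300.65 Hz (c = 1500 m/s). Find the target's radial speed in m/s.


From fd = 2*f*v/c, v = c*fd/(2*f) = 1500 * 300.65 / (2*32870) = 6.86

6.86 m/s


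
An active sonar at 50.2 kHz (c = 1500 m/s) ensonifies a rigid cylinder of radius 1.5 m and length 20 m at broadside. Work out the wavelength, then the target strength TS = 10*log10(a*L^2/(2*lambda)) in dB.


Step 1: lambda = c/f = 1500/50200 = 0.02988 m
Step 2: TS = 10*log10(a*L^2/(2*lambda)) = 10*log10(1.5*20^2/(2*0.02988)) = 40.02

40.02 dB


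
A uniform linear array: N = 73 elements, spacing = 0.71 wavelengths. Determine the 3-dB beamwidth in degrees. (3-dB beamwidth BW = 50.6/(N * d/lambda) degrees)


BW = 50.6 / (73 * 0.71) = 50.6 / 51.83 = 0.98

0.98 deg


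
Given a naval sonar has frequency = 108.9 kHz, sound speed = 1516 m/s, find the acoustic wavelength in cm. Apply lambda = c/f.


lambda = c/f = 1516 / 108900 = 0.0139 m = 1.39 cm

1.39 cm


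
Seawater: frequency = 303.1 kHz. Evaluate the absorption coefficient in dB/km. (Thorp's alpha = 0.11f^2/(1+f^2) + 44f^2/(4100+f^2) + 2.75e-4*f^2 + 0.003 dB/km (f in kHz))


f^2 = 91869.61
alpha = 0.11*91869.61/(1+91869.61) + 44*91869.61/(4100+91869.61) + 2.75e-4*91869.61 + 0.003 = 67.497

67.497 dB/km


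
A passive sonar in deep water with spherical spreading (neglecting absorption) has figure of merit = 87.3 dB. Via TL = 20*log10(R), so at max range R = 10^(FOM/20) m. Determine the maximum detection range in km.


23.17 km


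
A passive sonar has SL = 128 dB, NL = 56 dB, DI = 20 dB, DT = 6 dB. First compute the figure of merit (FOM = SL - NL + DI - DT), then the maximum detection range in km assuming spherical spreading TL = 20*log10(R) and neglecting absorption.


Step 1: FOM = SL - NL + DI - DT = 128 - 56 + 20 - 6 = 86 dB
Step 2: at max range FOM = TL = 20*log10(R), so R = 10^(86/20) = 19952.62 m = 19.95 km

19.95 km


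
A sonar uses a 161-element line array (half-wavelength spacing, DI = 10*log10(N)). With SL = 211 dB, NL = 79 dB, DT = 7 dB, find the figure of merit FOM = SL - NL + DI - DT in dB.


147.07 dB


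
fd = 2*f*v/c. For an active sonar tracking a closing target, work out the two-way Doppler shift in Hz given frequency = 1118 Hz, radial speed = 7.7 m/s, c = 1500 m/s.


11.48 Hz


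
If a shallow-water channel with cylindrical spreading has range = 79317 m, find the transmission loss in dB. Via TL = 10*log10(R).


TL = 10*log10(79317) = 48.99

48.99 dB


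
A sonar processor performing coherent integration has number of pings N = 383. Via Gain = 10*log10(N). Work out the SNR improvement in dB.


25.83 dB


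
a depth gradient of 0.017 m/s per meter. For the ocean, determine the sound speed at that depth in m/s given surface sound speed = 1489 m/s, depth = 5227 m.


c = 1489 + 0.017 * 5227 = 1577.859

1577.859 m/s


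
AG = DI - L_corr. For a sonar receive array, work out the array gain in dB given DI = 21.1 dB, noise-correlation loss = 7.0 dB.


14.1 dB


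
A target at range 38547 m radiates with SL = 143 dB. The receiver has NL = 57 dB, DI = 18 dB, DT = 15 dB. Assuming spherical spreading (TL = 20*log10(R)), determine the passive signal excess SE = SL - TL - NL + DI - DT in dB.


Step 1: TL = 20*log10(38547) = 91.72 dB
Step 2: SE = 143 - 91.72 - 57 + 18 - 15 = -2.72

-2.72 dB


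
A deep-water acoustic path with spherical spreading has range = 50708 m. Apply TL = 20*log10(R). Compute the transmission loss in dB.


TL = 20*log10(50708) = 94.1

94.1 dB


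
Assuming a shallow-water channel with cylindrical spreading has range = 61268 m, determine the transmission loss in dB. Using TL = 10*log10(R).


TL = 10*log10(61268) = 47.87

47.87 dB


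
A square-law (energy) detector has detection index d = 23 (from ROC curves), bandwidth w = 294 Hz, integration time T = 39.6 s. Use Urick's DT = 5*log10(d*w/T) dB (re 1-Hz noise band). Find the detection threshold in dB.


11.16 dB


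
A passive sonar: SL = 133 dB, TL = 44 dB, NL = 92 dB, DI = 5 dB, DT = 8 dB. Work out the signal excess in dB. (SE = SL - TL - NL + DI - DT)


SE = SL - TL - NL + DI - DT = 133 - 44 - 92 + 5 - 8 = -6

-6 dB


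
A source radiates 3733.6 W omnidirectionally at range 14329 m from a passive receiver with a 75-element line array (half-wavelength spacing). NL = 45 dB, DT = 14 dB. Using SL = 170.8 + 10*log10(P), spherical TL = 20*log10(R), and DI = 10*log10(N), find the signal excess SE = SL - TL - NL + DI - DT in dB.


83.15 dB


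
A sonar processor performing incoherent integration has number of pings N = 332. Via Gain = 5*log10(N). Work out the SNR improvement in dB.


Gain = 5*log10(332) = 12.61

12.61 dB


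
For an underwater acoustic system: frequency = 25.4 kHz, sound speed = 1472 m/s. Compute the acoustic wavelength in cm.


5.8 cm


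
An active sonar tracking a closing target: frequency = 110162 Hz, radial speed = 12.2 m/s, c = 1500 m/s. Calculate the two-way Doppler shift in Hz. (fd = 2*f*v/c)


1791.97 Hz


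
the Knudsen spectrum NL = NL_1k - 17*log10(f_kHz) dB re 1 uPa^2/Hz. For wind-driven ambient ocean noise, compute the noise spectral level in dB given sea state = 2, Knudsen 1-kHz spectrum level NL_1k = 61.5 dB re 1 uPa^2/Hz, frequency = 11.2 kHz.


NL = NL_1k - 17*log10(f_kHz) = 61.5 - 17*log10(11.2) = 61.5 - (17.84) = 43.66

43.66 dB


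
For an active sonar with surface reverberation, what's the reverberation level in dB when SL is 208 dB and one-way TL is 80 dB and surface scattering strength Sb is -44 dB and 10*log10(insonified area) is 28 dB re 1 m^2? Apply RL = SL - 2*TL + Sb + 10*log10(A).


RL = SL - 2*TL + Sb + 10*log10(A) = 208 - 2*80 + (-44) + 28 = 32

32 dB


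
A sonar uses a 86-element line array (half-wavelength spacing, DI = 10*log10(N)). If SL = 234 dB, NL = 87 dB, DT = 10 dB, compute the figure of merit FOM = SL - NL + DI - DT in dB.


156.34 dB


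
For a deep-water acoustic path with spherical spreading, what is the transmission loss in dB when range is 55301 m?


TL = 20*log10(55301) = 94.85

94.85 dB


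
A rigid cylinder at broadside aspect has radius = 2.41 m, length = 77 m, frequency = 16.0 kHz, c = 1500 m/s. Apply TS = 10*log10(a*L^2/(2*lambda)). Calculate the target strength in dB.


lambda = 1500/16000 = 0.09375 m
TS = 10*log10(2.41*77^2/(2*0.09375)) = 48.82

48.82 dB


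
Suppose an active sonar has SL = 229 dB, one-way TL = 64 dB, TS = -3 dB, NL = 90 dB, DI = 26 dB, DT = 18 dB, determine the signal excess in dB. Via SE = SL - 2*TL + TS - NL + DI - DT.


SE = SL - 2*TL + TS - NL + DI - DT = 229 - 2*64 + (-3) - 90 + 26 - 18 = 16

16 dB


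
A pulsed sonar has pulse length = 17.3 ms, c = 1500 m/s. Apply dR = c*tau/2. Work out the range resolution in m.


12.975 m


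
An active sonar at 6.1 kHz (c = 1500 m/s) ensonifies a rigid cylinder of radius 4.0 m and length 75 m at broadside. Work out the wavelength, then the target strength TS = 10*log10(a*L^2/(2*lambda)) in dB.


Step 1: lambda = c/f = 1500/6100 = 0.2459 m
Step 2: TS = 10*log10(a*L^2/(2*lambda)) = 10*log10(4.0*75^2/(2*0.2459)) = 46.6

46.6 dB


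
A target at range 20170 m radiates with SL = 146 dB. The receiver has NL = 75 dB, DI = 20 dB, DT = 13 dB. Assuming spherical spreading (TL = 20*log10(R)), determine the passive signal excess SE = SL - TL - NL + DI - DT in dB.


-8.09 dB


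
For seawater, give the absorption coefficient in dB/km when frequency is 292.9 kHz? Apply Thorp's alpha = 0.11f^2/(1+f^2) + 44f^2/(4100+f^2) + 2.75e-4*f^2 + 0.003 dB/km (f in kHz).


65.698 dB/km


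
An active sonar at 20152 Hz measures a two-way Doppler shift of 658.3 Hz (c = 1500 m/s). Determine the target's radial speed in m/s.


From fd = 2*f*v/c, v = c*fd/(2*f) = 1500 * 658.3 / (2*20152) = 24.5

24.5 m/s


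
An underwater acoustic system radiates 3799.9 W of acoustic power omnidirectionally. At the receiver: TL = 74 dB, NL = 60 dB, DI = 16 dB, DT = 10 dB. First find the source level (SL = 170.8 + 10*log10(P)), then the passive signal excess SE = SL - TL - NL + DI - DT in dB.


Step 1: SL = 170.8 + 10*log10(3799.9) = 206.6 dB
Step 2: SE = SL - TL - NL + DI - DT = 206.6 - 74 - 60 + 16 - 10 = 78.6

78.6 dB


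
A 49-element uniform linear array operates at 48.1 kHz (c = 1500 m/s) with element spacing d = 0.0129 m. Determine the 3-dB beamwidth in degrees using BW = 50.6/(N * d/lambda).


Step 1: lambda = 1500/48100 = 0.03119 m
Step 2: d/lambda = 0.0129/0.03119 = 0.4136
Step 3: BW = 50.6/(N * d/lambda) = 50.6/(49 * 0.4136) = 2.5

2.5 deg


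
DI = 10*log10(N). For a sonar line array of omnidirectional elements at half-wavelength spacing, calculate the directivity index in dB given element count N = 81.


DI = 10*log10(81) = 19.08

19.08 dB


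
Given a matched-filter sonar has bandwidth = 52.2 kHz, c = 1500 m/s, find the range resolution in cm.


dR = c/(2*BW) = 1500 / (2 * 52.2e3) = 0.0144 m = 1.44 cm

1.44 cm


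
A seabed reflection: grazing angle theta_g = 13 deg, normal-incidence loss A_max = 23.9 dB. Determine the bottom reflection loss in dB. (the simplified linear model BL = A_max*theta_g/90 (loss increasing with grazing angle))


BL = A_max * theta_g / 90 = 23.9 * 13 / 90 = 3.45

3.45 dB


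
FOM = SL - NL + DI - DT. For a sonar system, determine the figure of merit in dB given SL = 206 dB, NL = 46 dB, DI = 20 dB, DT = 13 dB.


FOM = SL - NL + DI - DT = 206 - 46 + 20 - 13 = 167

167 dB


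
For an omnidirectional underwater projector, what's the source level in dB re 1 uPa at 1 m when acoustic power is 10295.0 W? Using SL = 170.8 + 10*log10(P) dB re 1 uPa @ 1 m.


SL = 170.8 + 10*log10(10295.0) = 170.8 + 40.13 = 210.93

210.93 dB


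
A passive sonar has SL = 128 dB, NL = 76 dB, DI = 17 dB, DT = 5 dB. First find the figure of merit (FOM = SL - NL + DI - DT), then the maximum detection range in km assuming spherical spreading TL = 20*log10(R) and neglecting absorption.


Step 1: FOM = SL - NL + DI - DT = 128 - 76 + 17 - 5 = 64 dB
Step 2: at max range FOM = TL = 20*log10(R), so R = 10^(64/20) = 1584.89 m = 1.58 km

1.58 km


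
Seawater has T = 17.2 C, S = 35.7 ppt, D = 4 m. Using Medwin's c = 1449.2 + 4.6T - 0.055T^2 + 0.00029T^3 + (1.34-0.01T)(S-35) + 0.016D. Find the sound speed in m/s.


1514.41 m/s


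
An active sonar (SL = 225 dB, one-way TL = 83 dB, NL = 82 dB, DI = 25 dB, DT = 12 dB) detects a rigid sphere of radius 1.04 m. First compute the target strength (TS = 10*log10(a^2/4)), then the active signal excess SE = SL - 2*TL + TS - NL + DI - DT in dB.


Step 1: TS = 10*log10(1.04^2/4) = -5.68 dB
Step 2: SE = SL - 2*TL + TS - NL + DI - DT = 225 - 2*83 + (-5.68) - 82 + 25 - 12 = -15.68

-15.68 dB


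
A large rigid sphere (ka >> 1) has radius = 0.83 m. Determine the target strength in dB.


TS = 10*log10(0.83^2 / 4) = 10*log10(0.172225) = -7.64

-7.64 dB


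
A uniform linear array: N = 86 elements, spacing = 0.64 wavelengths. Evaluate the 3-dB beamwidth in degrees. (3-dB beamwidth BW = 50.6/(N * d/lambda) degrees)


BW = 50.6 / (86 * 0.64) = 50.6 / 55.04 = 0.92

0.92 deg


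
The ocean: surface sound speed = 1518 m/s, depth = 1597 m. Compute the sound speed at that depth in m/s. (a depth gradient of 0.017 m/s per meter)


c = 1518 + 0.017 * 1597 = 1545.149

1545.149 m/s


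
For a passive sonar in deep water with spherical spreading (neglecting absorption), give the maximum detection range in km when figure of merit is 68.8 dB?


At max range FOM = TL, so 20*log10(R) = 68.8
R = 10^(68.8/20) = 2754.23 m = 2.75 km

2.75 km


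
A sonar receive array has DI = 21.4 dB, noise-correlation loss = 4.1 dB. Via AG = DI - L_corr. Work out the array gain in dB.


17.3 dB


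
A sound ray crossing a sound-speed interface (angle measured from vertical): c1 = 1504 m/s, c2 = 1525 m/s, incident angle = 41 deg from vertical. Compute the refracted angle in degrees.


sin(theta2) = (c2/c1)*sin(theta1) = (1525/1504)*sin(41 deg) = 0.66522
theta2 = arcsin(0.66522) = 41.7

41.7 deg


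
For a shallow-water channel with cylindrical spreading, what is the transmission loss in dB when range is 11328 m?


40.54 dB


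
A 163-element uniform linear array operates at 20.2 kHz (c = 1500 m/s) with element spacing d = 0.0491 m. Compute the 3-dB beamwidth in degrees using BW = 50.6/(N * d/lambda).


Step 1: lambda = 1500/20200 = 0.07426 m
Step 2: d/lambda = 0.0491/0.07426 = 0.6612
Step 3: BW = 50.6/(N * d/lambda) = 50.6/(163 * 0.6612) = 0.47

0.47 deg


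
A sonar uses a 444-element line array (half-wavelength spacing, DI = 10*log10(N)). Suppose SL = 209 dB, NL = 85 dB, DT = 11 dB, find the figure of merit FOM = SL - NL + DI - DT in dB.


Step 1: DI = 10*log10(444) = 26.47 dB
Step 2: FOM = SL - NL + DI - DT = 209 - 85 + 26.47 - 11 = 139.47

139.47 dB


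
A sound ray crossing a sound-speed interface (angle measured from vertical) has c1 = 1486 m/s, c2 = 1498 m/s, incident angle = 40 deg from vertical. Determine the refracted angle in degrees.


sin(theta2) = (c2/c1)*sin(theta1) = (1498/1486)*sin(40 deg) = 0.64798
theta2 = arcsin(0.64798) = 40.39

40.39 deg


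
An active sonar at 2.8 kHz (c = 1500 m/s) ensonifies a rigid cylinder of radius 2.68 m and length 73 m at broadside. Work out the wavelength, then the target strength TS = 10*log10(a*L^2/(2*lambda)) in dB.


Step 1: lambda = c/f = 1500/2800 = 0.53571 m
Step 2: TS = 10*log10(a*L^2/(2*lambda)) = 10*log10(2.68*73^2/(2*0.53571)) = 41.25

41.25 dB


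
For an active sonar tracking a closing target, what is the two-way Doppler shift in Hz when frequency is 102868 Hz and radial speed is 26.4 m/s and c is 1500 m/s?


fd = 2*f*v/c = 2 * 102868 * 26.4 / 1500 = 3620.95

3620.95 Hz


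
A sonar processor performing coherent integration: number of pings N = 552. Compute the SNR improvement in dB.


Gain = 10*log10(552) = 27.42

27.42 dB


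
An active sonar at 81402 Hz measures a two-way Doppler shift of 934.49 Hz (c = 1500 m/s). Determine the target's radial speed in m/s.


8.61 m/s


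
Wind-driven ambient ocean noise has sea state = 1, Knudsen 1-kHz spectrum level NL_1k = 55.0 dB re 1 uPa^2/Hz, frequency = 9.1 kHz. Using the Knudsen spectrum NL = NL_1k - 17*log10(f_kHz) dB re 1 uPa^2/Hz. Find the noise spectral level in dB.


NL = NL_1k - 17*log10(f_kHz) = 55.0 - 17*log10(9.1) = 55.0 - (16.3) = 38.7

38.7 dB


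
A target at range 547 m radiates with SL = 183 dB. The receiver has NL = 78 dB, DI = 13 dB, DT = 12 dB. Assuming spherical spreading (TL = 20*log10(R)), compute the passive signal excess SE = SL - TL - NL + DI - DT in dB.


51.24 dB


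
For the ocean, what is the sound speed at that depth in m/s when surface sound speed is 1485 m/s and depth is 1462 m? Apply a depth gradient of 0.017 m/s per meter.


1509.854 m/s


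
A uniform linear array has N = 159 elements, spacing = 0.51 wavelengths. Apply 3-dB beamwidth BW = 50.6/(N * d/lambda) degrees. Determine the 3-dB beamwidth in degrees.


BW = 50.6 / (159 * 0.51) = 50.6 / 81.09 = 0.62

0.62 deg


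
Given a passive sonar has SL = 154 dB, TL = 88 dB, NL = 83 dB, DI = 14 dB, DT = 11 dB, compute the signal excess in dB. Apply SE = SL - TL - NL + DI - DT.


-14 dB


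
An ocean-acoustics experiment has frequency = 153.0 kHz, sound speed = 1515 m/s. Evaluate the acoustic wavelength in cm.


lambda = c/f = 1515 / 153000 = 0.0099 m = 0.99 cm

0.99 cm


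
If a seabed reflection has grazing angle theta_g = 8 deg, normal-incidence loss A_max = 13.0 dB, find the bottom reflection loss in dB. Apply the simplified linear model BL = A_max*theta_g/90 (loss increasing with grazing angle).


BL = A_max * theta_g / 90 = 13.0 * 8 / 90 = 1.16

1.16 dB


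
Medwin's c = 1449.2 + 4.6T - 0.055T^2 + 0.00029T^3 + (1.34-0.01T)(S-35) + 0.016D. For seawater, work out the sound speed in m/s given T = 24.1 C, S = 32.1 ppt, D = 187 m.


1531.98 m/s


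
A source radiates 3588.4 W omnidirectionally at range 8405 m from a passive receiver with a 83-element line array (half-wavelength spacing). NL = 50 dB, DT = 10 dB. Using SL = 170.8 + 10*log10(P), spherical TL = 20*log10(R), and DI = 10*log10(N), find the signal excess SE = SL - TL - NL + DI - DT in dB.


87.05 dB


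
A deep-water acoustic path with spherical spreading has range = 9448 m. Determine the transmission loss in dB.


79.51 dB


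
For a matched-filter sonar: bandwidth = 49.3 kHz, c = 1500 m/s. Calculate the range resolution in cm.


dR = c/(2*BW) = 1500 / (2 * 49.3e3) = 0.0152 m = 1.52 cm

1.52 cm


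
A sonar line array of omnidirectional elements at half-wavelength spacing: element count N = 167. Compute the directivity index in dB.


DI = 10*log10(167) = 22.23

22.23 dB


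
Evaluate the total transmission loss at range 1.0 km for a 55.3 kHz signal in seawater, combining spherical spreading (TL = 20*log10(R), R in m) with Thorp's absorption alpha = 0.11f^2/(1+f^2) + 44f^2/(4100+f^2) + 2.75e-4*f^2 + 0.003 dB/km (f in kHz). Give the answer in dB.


Step 1 (Thorp): alpha = 0.11*3058.09/(1+3058.09) + 44*3058.09/(4100+3058.09) + 2.75e-4*3058.09 + 0.003 = 19.7517 dB/km
Step 2: TL_spread = 20*log10(1000) = 60.0 dB
Step 3: TL_abs = alpha*R = 19.7517 * 1.0 = 19.75 dB
Step 4: TL_total = 60.0 + 19.75 = 79.75

79.75 dB


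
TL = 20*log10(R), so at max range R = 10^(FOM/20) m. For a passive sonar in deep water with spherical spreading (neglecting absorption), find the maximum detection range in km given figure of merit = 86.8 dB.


At max range FOM = TL, so 20*log10(R) = 86.8
R = 10^(86.8/20) = 21877.62 m = 21.88 km

21.88 km


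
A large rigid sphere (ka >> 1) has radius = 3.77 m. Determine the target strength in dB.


TS = 10*log10(3.77^2 / 4) = 10*log10(3.553225) = 5.51

5.51 dB


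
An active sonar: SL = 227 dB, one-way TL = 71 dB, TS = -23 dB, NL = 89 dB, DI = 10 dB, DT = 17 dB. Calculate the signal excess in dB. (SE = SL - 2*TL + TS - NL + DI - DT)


SE = SL - 2*TL + TS - NL + DI - DT = 227 - 2*71 + (-23) - 89 + 10 - 17 = -34

-34 dB


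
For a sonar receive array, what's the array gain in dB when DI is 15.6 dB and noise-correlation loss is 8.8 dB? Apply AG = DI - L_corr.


AG = DI - L_corr = 15.6 - 8.8 = 6.8

6.8 dB


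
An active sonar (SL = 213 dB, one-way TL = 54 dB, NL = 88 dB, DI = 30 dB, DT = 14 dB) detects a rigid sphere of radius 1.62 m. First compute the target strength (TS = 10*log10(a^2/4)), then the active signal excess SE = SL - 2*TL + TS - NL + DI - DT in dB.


Step 1: TS = 10*log10(1.62^2/4) = -1.83 dB
Step 2: SE = SL - 2*TL + TS - NL + DI - DT = 213 - 2*54 + (-1.83) - 88 + 30 - 14 = 31.17

31.17 dB


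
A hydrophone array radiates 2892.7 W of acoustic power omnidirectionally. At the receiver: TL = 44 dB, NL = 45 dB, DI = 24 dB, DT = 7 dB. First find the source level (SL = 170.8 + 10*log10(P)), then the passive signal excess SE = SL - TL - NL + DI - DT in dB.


Step 1: SL = 170.8 + 10*log10(2892.7) = 205.41 dB
Step 2: SE = SL - TL - NL + DI - DT = 205.41 - 44 - 45 + 24 - 7 = 133.41

133.41 dB


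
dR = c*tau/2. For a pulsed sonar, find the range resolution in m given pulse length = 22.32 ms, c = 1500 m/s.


dR = c*tau/2 = 1500 * 22.32e-3 / 2 = 16.74

16.74 m


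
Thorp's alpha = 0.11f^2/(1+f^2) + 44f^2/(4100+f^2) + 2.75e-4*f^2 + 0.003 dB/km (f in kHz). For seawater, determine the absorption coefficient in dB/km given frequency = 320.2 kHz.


f^2 = 102528.04
alpha = 0.11*102528.04/(1+102528.04) + 44*102528.04/(4100+102528.04) + 2.75e-4*102528.04 + 0.003 = 70.616

70.616 dB/km


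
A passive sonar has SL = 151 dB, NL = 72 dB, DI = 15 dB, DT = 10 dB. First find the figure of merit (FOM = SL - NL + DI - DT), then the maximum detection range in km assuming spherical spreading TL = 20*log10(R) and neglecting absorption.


Step 1: FOM = SL - NL + DI - DT = 151 - 72 + 15 - 10 = 84 dB
Step 2: at max range FOM = TL = 20*log10(R), so R = 10^(84/20) = 15848.93 m = 15.85 km

15.85 km


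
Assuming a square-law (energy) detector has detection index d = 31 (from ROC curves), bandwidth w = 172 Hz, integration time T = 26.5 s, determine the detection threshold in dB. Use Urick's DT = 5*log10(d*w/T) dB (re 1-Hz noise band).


DT = 5*log10(d*w/T) = 5*log10(31 * 172 / 26.5) = 5*log10(201.21) = 11.52

11.52 dB
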